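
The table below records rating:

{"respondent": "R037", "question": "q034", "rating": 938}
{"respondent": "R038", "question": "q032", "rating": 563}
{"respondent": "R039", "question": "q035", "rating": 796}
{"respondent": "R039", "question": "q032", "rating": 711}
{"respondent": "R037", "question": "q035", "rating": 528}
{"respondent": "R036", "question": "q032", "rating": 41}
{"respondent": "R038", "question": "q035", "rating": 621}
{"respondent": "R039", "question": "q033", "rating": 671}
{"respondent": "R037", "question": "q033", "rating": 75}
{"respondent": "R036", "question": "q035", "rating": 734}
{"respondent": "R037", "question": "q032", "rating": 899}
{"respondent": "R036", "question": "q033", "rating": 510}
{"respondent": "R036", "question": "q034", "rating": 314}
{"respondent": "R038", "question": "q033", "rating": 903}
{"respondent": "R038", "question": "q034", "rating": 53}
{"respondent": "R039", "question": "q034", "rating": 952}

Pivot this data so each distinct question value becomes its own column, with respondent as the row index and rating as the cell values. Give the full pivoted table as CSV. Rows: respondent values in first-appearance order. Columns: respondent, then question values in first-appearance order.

respondent,q034,q032,q035,q033
R037,938,899,528,75
R038,53,563,621,903
R039,952,711,796,671
R036,314,41,734,510

Columns: respondent plus the 4 distinct question values (q034, q032, q035, q033).
For example, row R037 column q034 takes rating=938 from the long row (R037, q034).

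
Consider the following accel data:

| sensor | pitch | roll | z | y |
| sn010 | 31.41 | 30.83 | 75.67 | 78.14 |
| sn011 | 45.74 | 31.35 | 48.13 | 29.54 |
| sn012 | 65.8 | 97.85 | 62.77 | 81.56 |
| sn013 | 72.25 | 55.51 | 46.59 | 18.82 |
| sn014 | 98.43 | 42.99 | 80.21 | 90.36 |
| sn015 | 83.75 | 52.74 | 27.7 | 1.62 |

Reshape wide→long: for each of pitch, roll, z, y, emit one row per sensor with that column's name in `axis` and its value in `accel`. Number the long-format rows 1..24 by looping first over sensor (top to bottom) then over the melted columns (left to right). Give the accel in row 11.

62.77

24 rows total (6 × 4). Row 11: index ⌊(11-1)/4⌋ = 2 into sensor → sn012; (11-1) mod 4 = 2 into the melted columns → z.
So row 11 is (sn012, z, 62.77); accel = 62.77.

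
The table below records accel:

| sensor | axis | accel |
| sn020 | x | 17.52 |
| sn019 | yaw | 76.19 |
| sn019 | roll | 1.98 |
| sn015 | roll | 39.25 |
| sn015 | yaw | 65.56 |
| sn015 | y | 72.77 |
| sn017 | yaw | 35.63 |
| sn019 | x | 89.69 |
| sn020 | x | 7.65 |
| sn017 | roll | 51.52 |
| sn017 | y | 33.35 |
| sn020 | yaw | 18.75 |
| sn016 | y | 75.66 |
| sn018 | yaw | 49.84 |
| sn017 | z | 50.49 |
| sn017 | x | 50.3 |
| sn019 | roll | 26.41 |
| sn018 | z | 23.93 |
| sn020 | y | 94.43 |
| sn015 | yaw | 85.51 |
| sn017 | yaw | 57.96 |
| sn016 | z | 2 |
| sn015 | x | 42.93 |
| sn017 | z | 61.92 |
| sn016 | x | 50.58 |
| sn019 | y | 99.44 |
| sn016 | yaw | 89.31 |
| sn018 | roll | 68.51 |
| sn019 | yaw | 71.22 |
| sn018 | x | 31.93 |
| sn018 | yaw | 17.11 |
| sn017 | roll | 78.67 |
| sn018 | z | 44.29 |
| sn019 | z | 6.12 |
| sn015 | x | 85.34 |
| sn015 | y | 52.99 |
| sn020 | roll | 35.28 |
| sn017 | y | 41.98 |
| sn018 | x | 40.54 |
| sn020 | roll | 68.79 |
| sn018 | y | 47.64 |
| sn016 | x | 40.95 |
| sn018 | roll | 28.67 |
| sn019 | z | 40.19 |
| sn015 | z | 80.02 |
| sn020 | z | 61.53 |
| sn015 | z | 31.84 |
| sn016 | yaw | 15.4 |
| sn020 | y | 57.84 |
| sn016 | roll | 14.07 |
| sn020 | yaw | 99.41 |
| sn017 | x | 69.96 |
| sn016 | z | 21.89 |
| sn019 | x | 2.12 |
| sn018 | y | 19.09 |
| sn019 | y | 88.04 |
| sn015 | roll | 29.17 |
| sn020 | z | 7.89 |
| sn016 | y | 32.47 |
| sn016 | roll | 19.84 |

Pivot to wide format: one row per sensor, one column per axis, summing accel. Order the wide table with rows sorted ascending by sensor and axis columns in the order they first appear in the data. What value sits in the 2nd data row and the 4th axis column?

108.13

With rows sorted ascending by sensor, row 2 is sensor=sn016. axis columns in first-appearance order: x, yaw, roll, y, z; column 4 is y.
Long rows with sensor=sn016, axis=y: 75.66 + 32.47 = 108.13.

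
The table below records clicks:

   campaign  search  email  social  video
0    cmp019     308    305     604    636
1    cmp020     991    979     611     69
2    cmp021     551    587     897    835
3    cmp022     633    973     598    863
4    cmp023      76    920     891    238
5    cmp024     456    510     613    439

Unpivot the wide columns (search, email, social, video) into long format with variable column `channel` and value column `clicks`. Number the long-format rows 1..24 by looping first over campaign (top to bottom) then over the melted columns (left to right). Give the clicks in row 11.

897

24 rows total (6 × 4). Row 11: index ⌊(11-1)/4⌋ = 2 into campaign → cmp021; (11-1) mod 4 = 2 into the melted columns → social.
So row 11 is (cmp021, social, 897); clicks = 897.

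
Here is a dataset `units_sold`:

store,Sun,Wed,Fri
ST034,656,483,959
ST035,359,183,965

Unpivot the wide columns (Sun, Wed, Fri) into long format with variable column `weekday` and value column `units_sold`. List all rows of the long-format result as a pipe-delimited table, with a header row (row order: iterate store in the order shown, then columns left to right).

Each (store, column) pair becomes one row: 2 × 3 = 6 rows.
For example, (ST034, Sun) → units_sold=656.

| store | weekday | units_sold |
| ST034 | Sun | 656 |
| ST034 | Wed | 483 |
| ST034 | Fri | 959 |
| ST035 | Sun | 359 |
| ST035 | Wed | 183 |
| ST035 | Fri | 965 |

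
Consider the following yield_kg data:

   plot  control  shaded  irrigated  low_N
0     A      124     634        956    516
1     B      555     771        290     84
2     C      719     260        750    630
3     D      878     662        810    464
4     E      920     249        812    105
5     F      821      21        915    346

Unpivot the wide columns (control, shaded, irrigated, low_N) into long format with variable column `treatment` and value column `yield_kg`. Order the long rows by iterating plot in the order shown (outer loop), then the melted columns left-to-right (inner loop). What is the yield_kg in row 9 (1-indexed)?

24 rows total (6 × 4). Row 9: index ⌊(9-1)/4⌋ = 2 into plot → C; (9-1) mod 4 = 0 into the melted columns → control.
So row 9 is (C, control, 719); yield_kg = 719.

719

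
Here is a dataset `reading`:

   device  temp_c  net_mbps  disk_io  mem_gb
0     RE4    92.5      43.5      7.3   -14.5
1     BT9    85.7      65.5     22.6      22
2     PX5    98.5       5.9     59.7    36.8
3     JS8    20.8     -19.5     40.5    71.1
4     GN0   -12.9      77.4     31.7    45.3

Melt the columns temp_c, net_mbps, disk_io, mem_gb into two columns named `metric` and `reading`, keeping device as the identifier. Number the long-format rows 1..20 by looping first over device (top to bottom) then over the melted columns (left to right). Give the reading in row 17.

20 rows total (5 × 4). Row 17: index ⌊(17-1)/4⌋ = 4 into device → GN0; (17-1) mod 4 = 0 into the melted columns → temp_c.
So row 17 is (GN0, temp_c, -12.9); reading = -12.9.

-12.9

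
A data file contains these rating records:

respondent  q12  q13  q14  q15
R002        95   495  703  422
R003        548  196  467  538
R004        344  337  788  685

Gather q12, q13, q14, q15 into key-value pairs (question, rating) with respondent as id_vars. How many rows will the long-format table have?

3 respondent values × 4 melted columns = 12 rows.

12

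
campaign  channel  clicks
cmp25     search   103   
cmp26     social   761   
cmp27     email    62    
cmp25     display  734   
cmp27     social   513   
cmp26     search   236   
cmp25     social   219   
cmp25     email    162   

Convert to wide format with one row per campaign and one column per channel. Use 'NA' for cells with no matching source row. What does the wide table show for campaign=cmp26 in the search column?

236

The long row with campaign=cmp26, channel=search has clicks=236.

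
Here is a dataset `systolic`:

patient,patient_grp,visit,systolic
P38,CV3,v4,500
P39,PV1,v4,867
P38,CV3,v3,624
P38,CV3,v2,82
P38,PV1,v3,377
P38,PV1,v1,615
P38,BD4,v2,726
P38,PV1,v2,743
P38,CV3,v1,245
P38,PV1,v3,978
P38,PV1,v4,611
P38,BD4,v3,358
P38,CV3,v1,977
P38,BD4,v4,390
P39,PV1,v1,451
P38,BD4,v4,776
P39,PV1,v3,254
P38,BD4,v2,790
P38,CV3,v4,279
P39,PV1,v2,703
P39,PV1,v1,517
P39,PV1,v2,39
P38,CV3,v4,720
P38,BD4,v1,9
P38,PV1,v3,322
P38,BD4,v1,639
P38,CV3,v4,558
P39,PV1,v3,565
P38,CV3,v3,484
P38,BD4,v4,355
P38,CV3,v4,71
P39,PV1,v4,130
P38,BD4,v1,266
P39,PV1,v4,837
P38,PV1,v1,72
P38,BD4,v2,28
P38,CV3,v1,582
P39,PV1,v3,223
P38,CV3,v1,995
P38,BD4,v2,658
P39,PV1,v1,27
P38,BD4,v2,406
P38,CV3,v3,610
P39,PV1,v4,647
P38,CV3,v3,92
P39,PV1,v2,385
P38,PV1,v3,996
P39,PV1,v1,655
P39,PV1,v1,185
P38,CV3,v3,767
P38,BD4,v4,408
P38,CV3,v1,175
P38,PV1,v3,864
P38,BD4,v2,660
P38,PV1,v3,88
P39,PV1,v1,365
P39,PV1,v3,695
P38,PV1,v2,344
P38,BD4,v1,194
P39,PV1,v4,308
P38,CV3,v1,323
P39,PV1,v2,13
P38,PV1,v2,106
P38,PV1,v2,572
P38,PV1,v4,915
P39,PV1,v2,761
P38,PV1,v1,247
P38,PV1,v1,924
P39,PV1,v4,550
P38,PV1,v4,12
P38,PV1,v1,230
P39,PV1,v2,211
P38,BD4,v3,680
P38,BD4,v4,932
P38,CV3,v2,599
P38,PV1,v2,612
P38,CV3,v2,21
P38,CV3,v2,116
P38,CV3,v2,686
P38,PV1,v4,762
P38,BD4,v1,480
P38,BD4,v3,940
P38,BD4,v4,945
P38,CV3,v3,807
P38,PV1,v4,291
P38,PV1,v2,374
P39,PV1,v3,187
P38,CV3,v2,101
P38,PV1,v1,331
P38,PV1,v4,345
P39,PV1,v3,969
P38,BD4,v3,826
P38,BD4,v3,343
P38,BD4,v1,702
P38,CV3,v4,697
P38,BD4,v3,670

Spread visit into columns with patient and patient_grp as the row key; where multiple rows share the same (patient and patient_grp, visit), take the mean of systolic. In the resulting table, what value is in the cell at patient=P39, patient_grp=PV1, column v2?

Rows with patient=P39, patient_grp=PV1 and visit=v2: systolic values are 703, 39, 385, 13, 761, 211.
(703 + 39 + 385 + 13 + 761 + 211) / 6 = 352.

352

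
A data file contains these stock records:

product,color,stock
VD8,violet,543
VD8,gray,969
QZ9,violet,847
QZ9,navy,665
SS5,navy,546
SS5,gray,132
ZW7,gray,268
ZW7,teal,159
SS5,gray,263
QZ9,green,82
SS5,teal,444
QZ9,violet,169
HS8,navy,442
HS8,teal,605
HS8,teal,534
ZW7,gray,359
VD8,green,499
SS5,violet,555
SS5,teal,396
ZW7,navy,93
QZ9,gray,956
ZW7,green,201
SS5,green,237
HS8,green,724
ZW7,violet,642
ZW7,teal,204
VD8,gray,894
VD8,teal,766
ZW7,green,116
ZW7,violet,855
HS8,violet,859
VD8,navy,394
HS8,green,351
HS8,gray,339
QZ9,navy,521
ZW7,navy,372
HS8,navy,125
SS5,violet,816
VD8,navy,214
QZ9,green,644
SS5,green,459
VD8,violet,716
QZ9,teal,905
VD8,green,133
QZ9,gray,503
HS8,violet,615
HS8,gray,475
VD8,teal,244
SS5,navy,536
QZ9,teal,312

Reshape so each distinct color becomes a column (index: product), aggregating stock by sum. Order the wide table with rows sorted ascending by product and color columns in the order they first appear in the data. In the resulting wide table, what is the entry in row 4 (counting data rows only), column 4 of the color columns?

1010

With rows sorted ascending by product, row 4 is product=VD8. color columns in first-appearance order: violet, gray, navy, teal, green; column 4 is teal.
Long rows with product=VD8, color=teal: 766 + 244 = 1010.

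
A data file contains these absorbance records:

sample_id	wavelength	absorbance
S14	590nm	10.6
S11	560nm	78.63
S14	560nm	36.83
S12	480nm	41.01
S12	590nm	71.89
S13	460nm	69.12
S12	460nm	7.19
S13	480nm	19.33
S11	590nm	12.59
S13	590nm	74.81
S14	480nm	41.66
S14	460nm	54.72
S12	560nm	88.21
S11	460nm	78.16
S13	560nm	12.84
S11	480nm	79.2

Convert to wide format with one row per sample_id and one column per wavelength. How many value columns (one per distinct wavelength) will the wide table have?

4 distinct wavelength values: 460nm, 480nm, 560nm, 590nm.

4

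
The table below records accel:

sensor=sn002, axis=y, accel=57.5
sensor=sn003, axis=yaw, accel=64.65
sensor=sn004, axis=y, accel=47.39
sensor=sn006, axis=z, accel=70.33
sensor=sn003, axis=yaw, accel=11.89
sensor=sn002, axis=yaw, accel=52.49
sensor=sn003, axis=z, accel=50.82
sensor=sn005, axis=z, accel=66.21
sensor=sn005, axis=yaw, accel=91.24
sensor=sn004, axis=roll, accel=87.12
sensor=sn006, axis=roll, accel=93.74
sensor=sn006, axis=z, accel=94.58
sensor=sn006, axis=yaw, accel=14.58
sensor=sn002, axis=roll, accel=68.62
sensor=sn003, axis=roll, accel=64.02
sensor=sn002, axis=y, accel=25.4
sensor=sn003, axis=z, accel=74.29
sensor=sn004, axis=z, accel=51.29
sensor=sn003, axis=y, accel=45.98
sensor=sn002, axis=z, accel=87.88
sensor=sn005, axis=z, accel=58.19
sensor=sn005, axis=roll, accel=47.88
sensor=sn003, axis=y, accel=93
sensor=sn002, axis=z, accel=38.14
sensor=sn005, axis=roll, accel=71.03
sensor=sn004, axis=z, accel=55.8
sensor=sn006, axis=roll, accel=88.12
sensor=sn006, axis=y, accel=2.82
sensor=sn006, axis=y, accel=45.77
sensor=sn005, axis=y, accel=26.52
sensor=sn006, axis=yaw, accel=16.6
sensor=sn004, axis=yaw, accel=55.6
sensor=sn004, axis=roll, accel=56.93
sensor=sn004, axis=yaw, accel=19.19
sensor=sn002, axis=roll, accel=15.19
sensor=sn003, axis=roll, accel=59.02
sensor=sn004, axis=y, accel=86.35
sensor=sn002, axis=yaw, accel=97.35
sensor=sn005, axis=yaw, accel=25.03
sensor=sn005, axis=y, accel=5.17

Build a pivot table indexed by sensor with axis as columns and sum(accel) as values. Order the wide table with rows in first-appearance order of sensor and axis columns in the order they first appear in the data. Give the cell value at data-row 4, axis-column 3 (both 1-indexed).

With rows in first-appearance order of sensor, row 4 is sensor=sn006. axis columns in first-appearance order: y, yaw, z, roll; column 3 is z.
Long rows with sensor=sn006, axis=z: 70.33 + 94.58 = 164.91.

164.91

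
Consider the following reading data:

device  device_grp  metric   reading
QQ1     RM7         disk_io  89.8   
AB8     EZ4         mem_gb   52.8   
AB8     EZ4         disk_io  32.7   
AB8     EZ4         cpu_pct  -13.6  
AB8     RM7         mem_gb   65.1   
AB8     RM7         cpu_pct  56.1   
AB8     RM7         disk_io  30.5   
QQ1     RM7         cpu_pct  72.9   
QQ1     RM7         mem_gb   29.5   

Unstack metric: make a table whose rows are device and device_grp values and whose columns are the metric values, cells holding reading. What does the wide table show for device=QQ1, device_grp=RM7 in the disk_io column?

89.8

Wide layout: rows indexed by device and device_grp, columns are the 3 distinct metric values (disk_io, mem_gb, cpu_pct).
Cell (device=QQ1, device_grp=RM7, metric=disk_io) draws from the long row where device=QQ1, device_grp=RM7 and metric=disk_io, which has reading=89.8.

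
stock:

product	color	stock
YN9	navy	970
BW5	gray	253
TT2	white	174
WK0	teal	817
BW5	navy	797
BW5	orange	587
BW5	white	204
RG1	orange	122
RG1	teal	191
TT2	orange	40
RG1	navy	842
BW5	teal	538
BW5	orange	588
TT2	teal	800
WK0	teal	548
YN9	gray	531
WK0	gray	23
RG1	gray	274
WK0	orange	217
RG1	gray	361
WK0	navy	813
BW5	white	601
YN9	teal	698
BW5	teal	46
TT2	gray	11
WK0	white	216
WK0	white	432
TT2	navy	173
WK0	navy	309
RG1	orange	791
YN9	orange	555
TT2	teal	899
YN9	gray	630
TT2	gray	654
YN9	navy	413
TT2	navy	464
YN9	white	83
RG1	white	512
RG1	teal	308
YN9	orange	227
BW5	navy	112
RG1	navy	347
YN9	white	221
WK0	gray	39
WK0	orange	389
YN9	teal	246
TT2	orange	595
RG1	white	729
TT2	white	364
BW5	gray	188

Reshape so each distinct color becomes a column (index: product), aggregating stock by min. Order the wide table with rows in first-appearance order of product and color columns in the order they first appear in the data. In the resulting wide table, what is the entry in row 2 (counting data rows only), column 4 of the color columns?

With rows in first-appearance order of product, row 2 is product=BW5. color columns in first-appearance order: navy, gray, white, teal, orange; column 4 is teal.
Long rows with product=BW5, color=teal: min(538, 46) = 46.

46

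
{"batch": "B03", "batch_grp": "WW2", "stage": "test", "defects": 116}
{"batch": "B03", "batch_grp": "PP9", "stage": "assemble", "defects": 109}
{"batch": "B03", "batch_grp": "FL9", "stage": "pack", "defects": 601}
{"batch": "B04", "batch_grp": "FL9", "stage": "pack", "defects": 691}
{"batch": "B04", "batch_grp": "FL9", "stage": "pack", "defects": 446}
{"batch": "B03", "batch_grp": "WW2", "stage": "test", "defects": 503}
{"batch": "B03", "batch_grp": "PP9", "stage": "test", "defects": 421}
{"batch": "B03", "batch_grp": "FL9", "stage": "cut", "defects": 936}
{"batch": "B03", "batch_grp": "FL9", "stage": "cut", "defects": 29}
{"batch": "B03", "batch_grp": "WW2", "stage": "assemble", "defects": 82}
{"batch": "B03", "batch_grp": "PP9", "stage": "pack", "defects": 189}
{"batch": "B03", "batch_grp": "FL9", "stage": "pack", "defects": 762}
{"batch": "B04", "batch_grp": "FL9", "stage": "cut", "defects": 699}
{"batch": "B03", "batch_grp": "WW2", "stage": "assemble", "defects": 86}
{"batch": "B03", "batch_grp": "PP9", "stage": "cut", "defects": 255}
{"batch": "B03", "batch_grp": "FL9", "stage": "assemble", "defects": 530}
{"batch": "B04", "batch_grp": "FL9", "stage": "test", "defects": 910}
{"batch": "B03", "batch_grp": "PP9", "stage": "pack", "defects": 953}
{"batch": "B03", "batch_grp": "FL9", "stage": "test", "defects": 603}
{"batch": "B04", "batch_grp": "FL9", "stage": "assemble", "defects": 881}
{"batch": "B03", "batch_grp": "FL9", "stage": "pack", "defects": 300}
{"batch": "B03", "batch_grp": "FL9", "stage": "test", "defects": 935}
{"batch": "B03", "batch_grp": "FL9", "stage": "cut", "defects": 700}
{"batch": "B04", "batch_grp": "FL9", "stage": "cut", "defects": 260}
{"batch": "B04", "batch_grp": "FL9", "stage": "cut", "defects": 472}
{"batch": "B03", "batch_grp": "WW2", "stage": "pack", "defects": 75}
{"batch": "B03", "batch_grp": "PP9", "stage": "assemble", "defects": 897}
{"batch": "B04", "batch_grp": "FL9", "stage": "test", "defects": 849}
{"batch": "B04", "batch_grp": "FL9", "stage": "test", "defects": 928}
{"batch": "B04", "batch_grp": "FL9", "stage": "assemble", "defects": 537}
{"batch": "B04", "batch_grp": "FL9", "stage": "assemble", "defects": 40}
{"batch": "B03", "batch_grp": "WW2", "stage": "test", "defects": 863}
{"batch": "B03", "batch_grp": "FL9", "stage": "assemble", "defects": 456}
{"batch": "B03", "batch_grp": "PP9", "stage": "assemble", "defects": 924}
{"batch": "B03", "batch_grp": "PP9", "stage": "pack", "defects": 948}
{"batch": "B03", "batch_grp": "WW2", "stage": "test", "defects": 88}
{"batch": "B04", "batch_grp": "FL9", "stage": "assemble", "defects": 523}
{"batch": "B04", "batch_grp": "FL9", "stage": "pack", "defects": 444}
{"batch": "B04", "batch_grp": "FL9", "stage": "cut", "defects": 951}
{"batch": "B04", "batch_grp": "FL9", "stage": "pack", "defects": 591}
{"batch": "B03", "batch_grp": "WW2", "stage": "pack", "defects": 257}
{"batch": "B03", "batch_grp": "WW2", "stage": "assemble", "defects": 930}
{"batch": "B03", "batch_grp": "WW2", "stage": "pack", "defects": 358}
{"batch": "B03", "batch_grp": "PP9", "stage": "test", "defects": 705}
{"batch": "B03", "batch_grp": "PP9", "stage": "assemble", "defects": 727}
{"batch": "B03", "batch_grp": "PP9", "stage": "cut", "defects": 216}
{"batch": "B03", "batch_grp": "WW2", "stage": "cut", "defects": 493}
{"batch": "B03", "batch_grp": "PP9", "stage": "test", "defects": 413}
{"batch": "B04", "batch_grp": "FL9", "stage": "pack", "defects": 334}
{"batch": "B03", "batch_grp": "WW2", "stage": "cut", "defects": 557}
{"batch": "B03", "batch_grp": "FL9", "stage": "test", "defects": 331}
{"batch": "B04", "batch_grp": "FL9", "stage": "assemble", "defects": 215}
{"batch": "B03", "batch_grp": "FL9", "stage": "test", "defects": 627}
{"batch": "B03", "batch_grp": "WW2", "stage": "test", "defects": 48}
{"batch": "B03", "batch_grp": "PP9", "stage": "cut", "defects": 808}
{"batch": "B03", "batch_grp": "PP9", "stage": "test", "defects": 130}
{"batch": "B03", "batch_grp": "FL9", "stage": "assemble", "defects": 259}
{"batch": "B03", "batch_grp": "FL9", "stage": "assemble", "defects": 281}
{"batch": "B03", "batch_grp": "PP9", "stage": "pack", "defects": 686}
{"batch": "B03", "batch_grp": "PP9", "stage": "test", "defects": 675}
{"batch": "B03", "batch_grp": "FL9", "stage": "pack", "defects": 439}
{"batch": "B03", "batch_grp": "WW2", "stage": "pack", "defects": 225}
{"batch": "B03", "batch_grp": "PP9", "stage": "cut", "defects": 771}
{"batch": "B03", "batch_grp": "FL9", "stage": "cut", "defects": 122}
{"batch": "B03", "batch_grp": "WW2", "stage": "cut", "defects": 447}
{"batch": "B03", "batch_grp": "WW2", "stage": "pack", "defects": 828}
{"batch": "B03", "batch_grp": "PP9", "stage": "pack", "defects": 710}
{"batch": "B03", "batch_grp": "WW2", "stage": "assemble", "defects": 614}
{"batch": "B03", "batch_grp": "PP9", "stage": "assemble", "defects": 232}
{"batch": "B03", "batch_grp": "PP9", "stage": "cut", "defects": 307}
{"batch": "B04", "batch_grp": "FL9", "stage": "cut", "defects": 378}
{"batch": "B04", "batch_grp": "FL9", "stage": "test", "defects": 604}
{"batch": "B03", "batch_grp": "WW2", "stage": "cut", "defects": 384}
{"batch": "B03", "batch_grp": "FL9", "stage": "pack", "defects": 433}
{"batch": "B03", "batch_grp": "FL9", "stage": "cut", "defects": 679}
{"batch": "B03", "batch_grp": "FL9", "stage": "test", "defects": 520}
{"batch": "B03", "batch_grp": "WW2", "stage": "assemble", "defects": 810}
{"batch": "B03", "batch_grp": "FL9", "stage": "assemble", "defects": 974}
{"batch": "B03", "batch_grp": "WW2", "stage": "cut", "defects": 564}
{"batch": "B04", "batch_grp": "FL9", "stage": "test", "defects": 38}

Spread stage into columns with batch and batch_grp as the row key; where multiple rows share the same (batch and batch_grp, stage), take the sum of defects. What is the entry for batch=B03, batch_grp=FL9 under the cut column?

2466

Rows with batch=B03, batch_grp=FL9 and stage=cut: defects values are 936, 29, 700, 122, 679.
936 + 29 + 700 + 122 + 679 = 2466.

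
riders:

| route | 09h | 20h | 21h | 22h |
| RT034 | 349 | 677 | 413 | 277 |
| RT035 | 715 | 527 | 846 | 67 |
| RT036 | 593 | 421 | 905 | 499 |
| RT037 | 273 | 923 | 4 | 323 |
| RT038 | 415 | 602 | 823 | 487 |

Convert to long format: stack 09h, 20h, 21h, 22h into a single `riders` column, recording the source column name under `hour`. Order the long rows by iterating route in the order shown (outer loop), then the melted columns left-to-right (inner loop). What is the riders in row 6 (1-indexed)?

20 rows total (5 × 4). Row 6: index ⌊(6-1)/4⌋ = 1 into route → RT035; (6-1) mod 4 = 1 into the melted columns → 20h.
So row 6 is (RT035, 20h, 527); riders = 527.

527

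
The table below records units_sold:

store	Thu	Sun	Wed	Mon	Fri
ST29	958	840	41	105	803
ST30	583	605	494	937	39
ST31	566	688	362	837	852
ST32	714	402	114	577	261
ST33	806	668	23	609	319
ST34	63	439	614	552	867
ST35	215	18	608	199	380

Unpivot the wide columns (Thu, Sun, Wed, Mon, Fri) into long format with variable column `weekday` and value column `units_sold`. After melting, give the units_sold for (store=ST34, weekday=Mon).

552

Unpivoting turns each (store, wide-column) pair into one long row.
The wide cell at row ST34, column Mon holds 552, so the long row (ST34, Mon) has units_sold=552.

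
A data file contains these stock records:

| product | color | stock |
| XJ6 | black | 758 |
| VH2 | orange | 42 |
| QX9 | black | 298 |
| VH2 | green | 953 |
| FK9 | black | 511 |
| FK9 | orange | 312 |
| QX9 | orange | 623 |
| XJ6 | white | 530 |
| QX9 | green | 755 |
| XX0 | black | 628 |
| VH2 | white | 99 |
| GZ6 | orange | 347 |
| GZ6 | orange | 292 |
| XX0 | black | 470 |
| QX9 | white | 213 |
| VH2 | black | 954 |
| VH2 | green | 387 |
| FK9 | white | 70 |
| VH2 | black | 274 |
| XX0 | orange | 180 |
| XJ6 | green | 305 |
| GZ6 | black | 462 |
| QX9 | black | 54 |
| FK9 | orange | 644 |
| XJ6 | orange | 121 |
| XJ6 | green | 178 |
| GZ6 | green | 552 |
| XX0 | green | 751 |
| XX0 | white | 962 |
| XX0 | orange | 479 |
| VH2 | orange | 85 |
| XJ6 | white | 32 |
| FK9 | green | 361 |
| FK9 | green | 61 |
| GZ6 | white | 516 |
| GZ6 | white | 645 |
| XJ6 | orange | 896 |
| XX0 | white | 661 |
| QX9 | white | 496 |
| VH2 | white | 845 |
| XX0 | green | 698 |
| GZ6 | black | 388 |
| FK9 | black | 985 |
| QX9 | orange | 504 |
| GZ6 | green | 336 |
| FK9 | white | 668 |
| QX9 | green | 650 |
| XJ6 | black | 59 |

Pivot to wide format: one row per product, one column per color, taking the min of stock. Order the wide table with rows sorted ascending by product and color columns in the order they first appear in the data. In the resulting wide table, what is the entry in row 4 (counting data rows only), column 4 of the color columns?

With rows sorted ascending by product, row 4 is product=VH2. color columns in first-appearance order: black, orange, green, white; column 4 is white.
Long rows with product=VH2, color=white: min(99, 845) = 99.

99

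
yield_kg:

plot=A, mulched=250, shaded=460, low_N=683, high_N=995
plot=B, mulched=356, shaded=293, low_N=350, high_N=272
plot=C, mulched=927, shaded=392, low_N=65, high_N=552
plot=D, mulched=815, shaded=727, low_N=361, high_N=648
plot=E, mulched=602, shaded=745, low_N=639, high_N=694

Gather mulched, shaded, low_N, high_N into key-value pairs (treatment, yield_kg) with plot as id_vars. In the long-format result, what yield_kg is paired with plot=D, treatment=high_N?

648

Unpivoting turns each (plot, wide-column) pair into one long row.
The wide cell at row D, column high_N holds 648, so the long row (D, high_N) has yield_kg=648.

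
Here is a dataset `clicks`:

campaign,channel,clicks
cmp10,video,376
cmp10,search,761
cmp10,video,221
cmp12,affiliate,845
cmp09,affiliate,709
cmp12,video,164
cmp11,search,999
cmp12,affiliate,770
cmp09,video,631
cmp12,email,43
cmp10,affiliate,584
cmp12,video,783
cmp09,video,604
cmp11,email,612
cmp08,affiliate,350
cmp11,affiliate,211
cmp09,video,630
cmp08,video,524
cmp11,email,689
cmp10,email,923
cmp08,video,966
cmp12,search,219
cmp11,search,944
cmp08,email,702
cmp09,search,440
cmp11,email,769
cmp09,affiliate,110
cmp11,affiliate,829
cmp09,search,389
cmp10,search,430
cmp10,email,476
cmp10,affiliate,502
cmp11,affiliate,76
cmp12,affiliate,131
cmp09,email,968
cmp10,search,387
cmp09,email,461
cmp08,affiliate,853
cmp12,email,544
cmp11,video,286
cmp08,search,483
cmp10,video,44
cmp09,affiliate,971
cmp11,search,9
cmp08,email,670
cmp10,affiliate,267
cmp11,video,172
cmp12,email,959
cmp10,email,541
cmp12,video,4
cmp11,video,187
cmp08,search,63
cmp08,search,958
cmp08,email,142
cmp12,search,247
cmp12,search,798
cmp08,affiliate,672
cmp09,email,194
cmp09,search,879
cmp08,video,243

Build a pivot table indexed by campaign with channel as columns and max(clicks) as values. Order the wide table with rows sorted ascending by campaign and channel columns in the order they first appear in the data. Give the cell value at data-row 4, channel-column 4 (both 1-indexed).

769

With rows sorted ascending by campaign, row 4 is campaign=cmp11. channel columns in first-appearance order: video, search, affiliate, email; column 4 is email.
Long rows with campaign=cmp11, channel=email: max(612, 689, 769) = 769.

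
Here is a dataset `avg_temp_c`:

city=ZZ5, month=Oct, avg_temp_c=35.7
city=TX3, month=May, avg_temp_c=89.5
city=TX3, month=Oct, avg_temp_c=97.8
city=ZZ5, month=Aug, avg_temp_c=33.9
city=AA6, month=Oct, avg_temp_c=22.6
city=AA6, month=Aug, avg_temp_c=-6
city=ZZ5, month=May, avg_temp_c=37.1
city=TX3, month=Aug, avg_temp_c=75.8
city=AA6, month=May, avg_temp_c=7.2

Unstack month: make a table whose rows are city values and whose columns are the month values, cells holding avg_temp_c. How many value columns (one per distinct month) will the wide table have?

3 distinct month values: Aug, Oct, May.

3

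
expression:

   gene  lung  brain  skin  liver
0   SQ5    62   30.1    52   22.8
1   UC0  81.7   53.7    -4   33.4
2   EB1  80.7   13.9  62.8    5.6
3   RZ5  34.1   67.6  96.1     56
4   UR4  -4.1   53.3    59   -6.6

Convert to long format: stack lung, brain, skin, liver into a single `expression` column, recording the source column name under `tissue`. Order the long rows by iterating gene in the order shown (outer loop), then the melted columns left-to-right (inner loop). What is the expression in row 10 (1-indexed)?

20 rows total (5 × 4). Row 10: index ⌊(10-1)/4⌋ = 2 into gene → EB1; (10-1) mod 4 = 1 into the melted columns → brain.
So row 10 is (EB1, brain, 13.9); expression = 13.9.

13.9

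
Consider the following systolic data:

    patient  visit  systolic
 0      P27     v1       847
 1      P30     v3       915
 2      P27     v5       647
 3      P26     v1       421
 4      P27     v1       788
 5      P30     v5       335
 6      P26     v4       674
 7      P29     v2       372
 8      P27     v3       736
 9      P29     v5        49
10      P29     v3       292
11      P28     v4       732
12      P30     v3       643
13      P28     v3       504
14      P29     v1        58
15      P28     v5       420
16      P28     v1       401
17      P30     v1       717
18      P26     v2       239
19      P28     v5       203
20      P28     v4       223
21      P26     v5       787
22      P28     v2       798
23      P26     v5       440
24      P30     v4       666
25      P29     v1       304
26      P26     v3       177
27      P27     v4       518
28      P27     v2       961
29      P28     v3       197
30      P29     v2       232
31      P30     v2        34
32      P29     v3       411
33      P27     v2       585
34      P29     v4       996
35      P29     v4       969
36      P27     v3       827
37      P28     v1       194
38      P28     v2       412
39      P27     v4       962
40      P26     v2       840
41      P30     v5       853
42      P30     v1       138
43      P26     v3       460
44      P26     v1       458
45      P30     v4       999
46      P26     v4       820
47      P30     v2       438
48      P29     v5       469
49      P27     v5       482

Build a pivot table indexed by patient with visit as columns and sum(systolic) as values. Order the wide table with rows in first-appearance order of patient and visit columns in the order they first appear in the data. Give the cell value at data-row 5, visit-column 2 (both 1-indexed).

With rows in first-appearance order of patient, row 5 is patient=P28. visit columns in first-appearance order: v1, v3, v5, v4, v2; column 2 is v3.
Long rows with patient=P28, visit=v3: 504 + 197 = 701.

701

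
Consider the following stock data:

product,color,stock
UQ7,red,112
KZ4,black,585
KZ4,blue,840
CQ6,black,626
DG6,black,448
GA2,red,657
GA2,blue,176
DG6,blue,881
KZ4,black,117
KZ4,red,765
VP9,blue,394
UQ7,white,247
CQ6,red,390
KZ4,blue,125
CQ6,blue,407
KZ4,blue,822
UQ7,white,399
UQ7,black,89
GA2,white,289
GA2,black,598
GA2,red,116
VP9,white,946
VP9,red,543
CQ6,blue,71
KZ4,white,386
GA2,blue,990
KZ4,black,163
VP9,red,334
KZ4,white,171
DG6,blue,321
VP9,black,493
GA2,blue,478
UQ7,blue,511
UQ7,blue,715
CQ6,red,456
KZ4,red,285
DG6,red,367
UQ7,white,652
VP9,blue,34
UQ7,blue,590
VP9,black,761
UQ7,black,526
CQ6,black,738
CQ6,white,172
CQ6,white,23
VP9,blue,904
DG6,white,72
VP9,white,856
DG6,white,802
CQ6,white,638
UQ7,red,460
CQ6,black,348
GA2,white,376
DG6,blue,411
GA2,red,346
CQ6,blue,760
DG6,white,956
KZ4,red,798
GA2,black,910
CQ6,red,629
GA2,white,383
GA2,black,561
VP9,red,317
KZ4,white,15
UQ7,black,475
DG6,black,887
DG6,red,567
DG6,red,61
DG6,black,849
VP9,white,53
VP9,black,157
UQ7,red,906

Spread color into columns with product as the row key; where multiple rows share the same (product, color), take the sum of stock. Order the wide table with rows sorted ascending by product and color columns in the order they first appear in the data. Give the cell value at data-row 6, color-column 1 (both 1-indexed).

1194

With rows sorted ascending by product, row 6 is product=VP9. color columns in first-appearance order: red, black, blue, white; column 1 is red.
Long rows with product=VP9, color=red: 543 + 334 + 317 = 1194.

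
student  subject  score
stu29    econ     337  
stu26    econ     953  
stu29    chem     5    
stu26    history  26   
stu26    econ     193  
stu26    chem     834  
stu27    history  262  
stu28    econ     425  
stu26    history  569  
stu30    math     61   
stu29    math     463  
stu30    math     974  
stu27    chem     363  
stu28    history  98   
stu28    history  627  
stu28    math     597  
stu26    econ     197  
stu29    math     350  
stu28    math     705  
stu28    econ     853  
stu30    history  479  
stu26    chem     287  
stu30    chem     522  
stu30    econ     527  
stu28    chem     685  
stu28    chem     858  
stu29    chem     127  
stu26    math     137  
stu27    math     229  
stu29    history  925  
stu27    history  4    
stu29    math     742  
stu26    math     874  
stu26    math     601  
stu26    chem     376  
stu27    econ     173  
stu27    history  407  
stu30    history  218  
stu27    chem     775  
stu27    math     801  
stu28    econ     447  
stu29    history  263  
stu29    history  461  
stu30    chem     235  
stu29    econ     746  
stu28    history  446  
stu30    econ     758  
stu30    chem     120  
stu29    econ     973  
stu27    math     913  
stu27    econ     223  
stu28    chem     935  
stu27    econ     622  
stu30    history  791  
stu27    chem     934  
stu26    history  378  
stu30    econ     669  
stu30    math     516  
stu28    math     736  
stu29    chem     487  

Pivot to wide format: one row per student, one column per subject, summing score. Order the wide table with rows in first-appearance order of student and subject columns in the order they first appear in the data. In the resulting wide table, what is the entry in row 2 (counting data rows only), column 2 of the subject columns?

With rows in first-appearance order of student, row 2 is student=stu26. subject columns in first-appearance order: econ, chem, history, math; column 2 is chem.
Long rows with student=stu26, subject=chem: 834 + 287 + 376 = 1497.

1497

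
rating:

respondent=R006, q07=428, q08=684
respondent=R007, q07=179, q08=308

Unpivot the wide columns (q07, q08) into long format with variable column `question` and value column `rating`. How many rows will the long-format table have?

2 respondent values × 2 melted columns = 4 rows.

4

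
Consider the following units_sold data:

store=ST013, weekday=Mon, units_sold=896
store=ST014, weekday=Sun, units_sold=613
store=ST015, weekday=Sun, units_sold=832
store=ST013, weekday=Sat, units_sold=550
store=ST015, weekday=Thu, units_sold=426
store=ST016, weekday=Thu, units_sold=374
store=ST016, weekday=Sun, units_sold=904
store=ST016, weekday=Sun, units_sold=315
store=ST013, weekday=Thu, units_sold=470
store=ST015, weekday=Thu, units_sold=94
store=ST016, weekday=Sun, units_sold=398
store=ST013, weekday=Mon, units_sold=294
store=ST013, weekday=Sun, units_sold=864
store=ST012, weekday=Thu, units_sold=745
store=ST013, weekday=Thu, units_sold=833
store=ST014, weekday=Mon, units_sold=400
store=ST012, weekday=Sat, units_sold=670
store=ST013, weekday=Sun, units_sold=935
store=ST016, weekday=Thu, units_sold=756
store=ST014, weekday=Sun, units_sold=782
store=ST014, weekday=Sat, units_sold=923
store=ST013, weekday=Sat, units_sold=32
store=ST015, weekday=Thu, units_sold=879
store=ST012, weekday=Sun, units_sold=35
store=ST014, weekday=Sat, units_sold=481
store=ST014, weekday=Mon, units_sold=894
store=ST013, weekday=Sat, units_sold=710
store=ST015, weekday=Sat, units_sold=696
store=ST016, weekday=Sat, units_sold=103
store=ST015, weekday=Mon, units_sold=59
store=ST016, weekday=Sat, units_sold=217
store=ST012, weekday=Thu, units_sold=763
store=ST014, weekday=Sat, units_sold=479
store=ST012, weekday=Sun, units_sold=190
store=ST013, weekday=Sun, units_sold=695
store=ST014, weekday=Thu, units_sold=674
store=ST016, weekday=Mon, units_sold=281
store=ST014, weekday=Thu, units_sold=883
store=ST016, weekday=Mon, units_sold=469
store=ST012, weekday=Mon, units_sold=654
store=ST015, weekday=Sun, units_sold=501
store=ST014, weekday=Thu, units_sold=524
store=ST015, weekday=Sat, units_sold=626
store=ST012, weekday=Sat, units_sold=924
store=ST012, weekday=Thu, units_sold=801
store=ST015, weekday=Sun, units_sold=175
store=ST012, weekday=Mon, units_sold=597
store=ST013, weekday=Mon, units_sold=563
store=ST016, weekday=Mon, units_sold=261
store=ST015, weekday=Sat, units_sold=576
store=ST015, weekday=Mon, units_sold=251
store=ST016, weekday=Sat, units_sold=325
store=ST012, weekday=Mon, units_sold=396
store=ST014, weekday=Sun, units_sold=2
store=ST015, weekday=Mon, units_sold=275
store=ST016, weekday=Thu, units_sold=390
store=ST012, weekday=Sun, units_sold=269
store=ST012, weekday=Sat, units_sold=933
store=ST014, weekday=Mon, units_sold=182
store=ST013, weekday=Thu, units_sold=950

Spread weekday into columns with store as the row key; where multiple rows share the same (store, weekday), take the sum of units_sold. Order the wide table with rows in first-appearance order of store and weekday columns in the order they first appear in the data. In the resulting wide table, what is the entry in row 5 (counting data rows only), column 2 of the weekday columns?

With rows in first-appearance order of store, row 5 is store=ST012. weekday columns in first-appearance order: Mon, Sun, Sat, Thu; column 2 is Sun.
Long rows with store=ST012, weekday=Sun: 35 + 190 + 269 = 494.

494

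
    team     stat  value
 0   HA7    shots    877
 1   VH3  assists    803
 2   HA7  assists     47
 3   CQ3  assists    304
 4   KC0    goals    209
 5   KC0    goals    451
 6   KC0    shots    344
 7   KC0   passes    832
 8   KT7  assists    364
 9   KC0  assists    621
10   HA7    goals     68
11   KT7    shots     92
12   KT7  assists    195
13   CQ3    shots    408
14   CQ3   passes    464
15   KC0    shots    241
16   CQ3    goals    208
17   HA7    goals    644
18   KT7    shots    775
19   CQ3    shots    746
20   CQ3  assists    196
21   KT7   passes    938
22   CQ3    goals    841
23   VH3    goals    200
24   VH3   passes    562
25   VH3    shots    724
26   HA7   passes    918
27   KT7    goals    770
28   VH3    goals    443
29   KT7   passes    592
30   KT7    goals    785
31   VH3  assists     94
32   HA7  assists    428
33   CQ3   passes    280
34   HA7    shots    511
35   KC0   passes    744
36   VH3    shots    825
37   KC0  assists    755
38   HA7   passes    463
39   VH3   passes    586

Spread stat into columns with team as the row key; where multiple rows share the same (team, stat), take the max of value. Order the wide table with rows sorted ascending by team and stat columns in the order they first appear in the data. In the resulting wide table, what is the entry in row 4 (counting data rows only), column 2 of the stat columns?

With rows sorted ascending by team, row 4 is team=KT7. stat columns in first-appearance order: shots, assists, goals, passes; column 2 is assists.
Long rows with team=KT7, stat=assists: max(364, 195) = 364.

364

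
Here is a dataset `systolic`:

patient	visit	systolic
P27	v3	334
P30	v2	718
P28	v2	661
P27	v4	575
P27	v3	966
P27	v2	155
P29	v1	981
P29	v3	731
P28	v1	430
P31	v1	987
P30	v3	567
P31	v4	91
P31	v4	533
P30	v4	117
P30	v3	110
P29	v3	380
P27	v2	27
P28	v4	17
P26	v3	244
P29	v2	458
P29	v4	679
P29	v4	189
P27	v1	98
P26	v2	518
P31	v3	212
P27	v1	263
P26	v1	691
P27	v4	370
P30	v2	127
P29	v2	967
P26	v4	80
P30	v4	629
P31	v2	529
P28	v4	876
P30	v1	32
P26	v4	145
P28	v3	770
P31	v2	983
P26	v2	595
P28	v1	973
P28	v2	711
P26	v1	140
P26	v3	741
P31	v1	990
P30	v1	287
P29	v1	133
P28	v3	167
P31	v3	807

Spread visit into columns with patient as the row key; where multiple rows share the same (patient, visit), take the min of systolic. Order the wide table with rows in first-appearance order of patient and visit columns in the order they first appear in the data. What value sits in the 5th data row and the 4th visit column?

With rows in first-appearance order of patient, row 5 is patient=P31. visit columns in first-appearance order: v3, v2, v4, v1; column 4 is v1.
Long rows with patient=P31, visit=v1: min(987, 990) = 987.

987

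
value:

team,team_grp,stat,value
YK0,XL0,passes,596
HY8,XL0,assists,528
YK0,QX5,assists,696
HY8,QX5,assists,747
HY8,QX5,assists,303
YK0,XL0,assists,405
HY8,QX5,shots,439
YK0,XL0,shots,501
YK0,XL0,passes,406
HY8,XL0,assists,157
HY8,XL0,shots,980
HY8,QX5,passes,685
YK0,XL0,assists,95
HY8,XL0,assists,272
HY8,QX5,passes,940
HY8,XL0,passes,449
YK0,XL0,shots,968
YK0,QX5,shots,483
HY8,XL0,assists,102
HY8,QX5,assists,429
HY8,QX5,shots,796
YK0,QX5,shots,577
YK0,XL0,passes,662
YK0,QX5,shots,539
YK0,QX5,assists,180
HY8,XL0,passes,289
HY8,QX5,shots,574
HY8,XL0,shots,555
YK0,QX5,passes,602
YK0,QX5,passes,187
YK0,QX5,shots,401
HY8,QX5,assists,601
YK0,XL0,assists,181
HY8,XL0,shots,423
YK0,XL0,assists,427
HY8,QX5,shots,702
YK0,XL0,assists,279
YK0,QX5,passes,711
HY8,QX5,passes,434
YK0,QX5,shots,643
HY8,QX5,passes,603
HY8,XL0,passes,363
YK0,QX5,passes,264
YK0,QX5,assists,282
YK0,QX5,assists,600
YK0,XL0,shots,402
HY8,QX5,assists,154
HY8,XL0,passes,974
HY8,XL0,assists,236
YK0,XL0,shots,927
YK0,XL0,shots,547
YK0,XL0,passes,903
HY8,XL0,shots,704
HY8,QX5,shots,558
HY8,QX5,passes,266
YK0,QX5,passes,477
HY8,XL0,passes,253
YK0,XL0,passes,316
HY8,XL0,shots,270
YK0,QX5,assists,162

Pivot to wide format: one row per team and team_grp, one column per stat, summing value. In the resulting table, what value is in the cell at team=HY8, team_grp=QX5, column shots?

3069

Rows with team=HY8, team_grp=QX5 and stat=shots: value values are 439, 796, 574, 702, 558.
439 + 796 + 574 + 702 + 558 = 3069.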